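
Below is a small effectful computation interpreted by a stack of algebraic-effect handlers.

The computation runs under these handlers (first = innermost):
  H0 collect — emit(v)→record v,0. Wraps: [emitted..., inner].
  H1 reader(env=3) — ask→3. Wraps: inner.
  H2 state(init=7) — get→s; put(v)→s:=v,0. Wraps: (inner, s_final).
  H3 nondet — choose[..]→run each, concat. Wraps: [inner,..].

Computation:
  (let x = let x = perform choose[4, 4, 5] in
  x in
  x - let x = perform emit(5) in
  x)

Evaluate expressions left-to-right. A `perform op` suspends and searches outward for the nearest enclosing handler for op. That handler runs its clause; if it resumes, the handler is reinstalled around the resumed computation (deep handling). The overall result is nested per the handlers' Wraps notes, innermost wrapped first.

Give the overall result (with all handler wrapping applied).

Answer: [([5, 4], 7), ([5, 4], 7), ([5, 5], 7)]

Step-by-step:
choose[4, 4, 5] @ H3
  branch[0] choose=4:
    emit(5) @ H0 ⇒ out+=5
    H0 returns [5, 4]
    H1 returns [5, 4]
    H2 returns ([5, 4], 7)
    H3 returns [([5, 4], 7)]
  branch[1] choose=4:
    emit(5) @ H0 ⇒ out+=5
    H0 returns [5, 4]
    H1 returns [5, 4]
    H2 returns ([5, 4], 7)
    H3 returns [([5, 4], 7)]
  branch[2] choose=5:
    emit(5) @ H0 ⇒ out+=5
    H0 returns [5, 5]
    H1 returns [5, 5]
    H2 returns ([5, 5], 7)
    H3 returns [([5, 5], 7)]
= [([5, 4], 7), ([5, 4], 7), ([5, 5], 7)]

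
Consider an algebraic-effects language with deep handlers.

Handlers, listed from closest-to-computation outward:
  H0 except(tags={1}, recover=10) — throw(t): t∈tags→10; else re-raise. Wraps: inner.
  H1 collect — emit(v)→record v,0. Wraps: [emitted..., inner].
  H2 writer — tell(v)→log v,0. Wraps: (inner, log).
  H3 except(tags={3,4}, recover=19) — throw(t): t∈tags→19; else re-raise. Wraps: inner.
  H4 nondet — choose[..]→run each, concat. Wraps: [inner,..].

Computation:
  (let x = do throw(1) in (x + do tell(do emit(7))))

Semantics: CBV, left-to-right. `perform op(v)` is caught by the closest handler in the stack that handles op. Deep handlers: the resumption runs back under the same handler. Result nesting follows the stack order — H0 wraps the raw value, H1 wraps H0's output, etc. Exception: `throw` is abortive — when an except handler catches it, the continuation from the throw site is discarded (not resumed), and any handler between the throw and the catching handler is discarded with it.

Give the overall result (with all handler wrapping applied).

Answer: [([10], ())]

Working:
throw(1) @ H0 caught ⇒ 10
H1 returns [10]
H2 returns ([10], ())
H3 returns ([10], ())
H4 returns [([10], ())]
= [([10], ())]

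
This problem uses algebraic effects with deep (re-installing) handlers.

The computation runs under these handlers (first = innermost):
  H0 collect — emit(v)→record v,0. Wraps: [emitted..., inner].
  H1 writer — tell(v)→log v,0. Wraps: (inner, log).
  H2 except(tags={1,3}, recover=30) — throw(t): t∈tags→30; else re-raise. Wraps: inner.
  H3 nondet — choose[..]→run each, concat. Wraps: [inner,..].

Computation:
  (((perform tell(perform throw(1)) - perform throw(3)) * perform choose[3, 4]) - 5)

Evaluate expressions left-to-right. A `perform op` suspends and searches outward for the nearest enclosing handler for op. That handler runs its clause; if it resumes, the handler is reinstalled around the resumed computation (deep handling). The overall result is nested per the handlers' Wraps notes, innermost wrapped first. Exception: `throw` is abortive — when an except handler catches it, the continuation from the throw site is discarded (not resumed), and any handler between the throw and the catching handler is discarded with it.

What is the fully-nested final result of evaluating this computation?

Evaluation trace:
throw(1) @ H2 caught ⇒ 30
H3 returns [30]
= [30]

Answer: [30]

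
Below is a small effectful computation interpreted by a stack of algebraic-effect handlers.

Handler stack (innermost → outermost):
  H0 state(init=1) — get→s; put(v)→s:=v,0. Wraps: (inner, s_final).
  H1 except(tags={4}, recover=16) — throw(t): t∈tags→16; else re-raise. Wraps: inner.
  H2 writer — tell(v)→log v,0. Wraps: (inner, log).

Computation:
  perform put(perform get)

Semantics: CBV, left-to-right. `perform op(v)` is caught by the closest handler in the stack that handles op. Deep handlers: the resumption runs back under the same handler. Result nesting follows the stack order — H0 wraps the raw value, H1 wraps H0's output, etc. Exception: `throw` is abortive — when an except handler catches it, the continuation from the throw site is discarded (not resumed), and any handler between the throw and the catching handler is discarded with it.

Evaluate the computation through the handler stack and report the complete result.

Step-by-step:
get @ H0 ⇒ 1
put(1) @ H0 ⇒ s:=1
H0 returns (0, 1)
H1 returns (0, 1)
H2 returns ((0, 1), ())
= ((0, 1), ())

Answer: ((0, 1), ())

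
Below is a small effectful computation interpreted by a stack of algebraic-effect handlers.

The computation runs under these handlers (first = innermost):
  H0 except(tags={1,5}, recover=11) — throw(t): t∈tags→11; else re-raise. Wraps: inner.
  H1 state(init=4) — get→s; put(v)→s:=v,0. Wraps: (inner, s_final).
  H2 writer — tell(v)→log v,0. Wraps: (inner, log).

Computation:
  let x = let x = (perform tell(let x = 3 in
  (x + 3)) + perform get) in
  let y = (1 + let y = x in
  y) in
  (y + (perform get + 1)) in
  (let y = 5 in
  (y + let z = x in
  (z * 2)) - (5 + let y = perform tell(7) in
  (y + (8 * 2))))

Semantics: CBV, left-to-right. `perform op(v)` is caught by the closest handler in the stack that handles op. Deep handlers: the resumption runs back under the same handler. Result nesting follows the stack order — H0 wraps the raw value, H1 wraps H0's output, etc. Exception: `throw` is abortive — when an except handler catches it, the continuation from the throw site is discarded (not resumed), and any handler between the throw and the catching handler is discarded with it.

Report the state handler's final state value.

Answer: 4

Working:
tell(6) @ H2 ⇒ log+=6
get @ H1 ⇒ 4
get @ H1 ⇒ 4
tell(7) @ H2 ⇒ log+=7
H0 returns 4
H1 returns (4, 4)
H2 returns ((4, 4), (6, 7))
= ((4, 4), (6, 7))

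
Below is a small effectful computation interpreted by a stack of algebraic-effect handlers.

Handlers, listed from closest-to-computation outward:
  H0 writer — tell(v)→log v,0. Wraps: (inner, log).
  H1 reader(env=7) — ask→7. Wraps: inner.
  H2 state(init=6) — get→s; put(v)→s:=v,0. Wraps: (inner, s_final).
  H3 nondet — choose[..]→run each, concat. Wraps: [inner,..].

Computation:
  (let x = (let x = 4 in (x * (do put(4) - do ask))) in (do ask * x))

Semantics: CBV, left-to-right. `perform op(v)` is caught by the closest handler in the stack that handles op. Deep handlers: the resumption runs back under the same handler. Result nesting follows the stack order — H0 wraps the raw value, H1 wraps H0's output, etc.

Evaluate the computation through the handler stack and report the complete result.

Answer: [((-196, ()), 4)]

Step-by-step:
put(4) @ H2 ⇒ s:=4
ask @ H1 ⇒ 7
ask @ H1 ⇒ 7
H0 returns (-196, ())
H1 returns (-196, ())
H2 returns ((-196, ()), 4)
H3 returns [((-196, ()), 4)]
= [((-196, ()), 4)]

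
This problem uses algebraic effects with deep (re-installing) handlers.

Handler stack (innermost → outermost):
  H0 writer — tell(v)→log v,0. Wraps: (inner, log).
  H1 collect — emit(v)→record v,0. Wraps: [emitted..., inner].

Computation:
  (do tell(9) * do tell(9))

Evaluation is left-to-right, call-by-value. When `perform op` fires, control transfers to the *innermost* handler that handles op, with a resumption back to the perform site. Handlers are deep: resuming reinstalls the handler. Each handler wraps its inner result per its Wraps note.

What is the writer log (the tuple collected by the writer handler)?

Evaluation trace:
tell(9) @ H0 ⇒ log+=9
tell(9) @ H0 ⇒ log+=9
H0 returns (0, (9, 9))
H1 returns [(0, (9, 9))]
= [(0, (9, 9))]

Answer: (9, 9)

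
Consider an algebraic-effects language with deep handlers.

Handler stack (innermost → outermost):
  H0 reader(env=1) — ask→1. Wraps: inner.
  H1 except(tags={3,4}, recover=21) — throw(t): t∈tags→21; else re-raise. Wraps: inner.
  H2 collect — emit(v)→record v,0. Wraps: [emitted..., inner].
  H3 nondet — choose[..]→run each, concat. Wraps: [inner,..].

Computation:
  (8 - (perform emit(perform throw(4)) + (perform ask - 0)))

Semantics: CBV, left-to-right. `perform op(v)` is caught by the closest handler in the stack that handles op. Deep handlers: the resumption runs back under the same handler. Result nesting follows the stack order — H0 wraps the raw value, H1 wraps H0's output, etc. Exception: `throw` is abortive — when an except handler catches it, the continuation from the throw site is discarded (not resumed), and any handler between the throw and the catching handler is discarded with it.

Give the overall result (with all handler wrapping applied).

Answer: [[21]]

Evaluation trace:
throw(4) @ H1 caught ⇒ 21
H2 returns [21]
H3 returns [[21]]
= [[21]]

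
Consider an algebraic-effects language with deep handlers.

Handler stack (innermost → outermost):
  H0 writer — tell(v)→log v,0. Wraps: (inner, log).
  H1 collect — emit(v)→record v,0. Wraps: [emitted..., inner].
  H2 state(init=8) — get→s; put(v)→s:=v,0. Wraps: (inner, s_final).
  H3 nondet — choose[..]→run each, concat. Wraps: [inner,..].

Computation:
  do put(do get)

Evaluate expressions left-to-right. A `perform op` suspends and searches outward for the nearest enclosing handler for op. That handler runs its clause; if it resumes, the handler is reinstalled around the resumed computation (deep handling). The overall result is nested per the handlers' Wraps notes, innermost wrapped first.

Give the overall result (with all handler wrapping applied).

Working:
get @ H2 ⇒ 8
put(8) @ H2 ⇒ s:=8
H0 returns (0, ())
H1 returns [(0, ())]
H2 returns ([(0, ())], 8)
H3 returns [([(0, ())], 8)]
= [([(0, ())], 8)]

Answer: [([(0, ())], 8)]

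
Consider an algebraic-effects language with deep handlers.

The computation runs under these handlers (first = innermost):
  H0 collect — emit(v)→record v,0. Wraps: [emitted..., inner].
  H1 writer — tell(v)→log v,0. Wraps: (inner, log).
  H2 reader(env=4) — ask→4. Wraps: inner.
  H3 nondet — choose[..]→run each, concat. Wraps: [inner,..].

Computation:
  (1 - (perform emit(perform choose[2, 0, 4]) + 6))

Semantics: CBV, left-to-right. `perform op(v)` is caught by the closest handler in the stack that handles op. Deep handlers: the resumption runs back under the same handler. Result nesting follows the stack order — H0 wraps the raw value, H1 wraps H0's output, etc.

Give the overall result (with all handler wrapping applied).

Answer: [([2, -5], ()), ([0, -5], ()), ([4, -5], ())]

Working:
choose[2, 0, 4] @ H3
  branch[0] choose=2:
    emit(2) @ H0 ⇒ out+=2
    H0 returns [2, -5]
    H1 returns ([2, -5], ())
    H2 returns ([2, -5], ())
    H3 returns [([2, -5], ())]
  branch[1] choose=0:
    emit(0) @ H0 ⇒ out+=0
    H0 returns [0, -5]
    H1 returns ([0, -5], ())
    H2 returns ([0, -5], ())
    H3 returns [([0, -5], ())]
  branch[2] choose=4:
    emit(4) @ H0 ⇒ out+=4
    H0 returns [4, -5]
    H1 returns ([4, -5], ())
    H2 returns ([4, -5], ())
    H3 returns [([4, -5], ())]
= [([2, -5], ()), ([0, -5], ()), ([4, -5], ())]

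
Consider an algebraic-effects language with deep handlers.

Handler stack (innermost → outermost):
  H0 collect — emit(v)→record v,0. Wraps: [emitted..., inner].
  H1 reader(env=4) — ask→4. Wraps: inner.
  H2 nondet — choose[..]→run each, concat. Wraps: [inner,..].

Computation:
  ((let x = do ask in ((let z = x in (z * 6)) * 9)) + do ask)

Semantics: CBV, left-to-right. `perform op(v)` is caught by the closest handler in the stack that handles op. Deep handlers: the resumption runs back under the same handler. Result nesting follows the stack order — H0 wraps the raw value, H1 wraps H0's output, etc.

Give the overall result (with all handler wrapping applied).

Answer: [[220]]

Step-by-step:
ask @ H1 ⇒ 4
ask @ H1 ⇒ 4
H0 returns [220]
H1 returns [220]
H2 returns [[220]]
= [[220]]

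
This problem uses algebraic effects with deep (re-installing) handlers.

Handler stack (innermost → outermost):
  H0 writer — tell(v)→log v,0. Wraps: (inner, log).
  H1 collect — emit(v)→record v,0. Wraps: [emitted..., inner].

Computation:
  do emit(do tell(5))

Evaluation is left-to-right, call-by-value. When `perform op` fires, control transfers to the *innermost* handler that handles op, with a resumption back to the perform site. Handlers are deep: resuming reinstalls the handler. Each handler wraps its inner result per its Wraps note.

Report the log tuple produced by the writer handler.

Answer: (5)

Working:
tell(5) @ H0 ⇒ log+=5
emit(0) @ H1 ⇒ out+=0
H0 returns (0, (5))
H1 returns [0, (0, (5))]
= [0, (0, (5))]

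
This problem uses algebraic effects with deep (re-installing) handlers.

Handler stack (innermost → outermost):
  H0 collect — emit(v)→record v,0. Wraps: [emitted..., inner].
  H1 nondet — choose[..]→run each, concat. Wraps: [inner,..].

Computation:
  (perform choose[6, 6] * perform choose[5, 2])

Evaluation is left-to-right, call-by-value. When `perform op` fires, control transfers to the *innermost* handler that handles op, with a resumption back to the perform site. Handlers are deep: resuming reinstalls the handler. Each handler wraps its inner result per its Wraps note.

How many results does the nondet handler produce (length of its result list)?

Evaluation trace:
choose[6, 6] @ H1
  branch[0] choose=6:
    choose[5, 2] @ H1
      branch[0] choose=5:
        H0 returns [30]
        H1 returns [[30]]
      branch[1] choose=2:
        H0 returns [12]
        H1 returns [[12]]
  branch[1] choose=6:
    choose[5, 2] @ H1
      branch[0] choose=5:
        H0 returns [30]
        H1 returns [[30]]
      branch[1] choose=2:
        H0 returns [12]
        H1 returns [[12]]
= [[30], [12], [30], [12]]

Answer: 4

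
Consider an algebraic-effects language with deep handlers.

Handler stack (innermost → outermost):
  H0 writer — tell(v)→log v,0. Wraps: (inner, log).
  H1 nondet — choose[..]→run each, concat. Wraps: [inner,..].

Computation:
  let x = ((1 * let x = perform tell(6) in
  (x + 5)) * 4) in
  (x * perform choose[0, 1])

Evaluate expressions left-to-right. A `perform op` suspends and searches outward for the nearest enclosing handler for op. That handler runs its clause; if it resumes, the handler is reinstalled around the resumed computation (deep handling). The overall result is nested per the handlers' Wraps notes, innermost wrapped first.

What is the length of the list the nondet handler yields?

Answer: 2

Working:
tell(6) @ H0 ⇒ log+=6
choose[0, 1] @ H1
  branch[0] choose=0:
    H0 returns (0, (6))
    H1 returns [(0, (6))]
  branch[1] choose=1:
    H0 returns (20, (6))
    H1 returns [(20, (6))]
= [(0, (6)), (20, (6))]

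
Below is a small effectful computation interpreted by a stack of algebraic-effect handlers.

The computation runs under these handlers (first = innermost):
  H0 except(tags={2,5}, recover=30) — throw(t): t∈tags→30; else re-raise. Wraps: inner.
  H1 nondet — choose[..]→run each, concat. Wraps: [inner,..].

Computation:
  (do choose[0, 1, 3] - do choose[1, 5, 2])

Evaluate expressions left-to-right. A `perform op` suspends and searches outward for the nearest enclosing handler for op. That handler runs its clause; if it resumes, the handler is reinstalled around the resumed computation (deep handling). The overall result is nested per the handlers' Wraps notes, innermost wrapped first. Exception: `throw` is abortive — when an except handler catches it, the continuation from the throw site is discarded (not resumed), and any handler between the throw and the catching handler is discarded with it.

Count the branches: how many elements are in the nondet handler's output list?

Answer: 9

Working:
choose[0, 1, 3] @ H1
  branch[0] choose=0:
    choose[1, 5, 2] @ H1
      branch[0] choose=1:
        H0 returns -1
        H1 returns [-1]
      branch[1] choose=5:
        H0 returns -5
        H1 returns [-5]
      branch[2] choose=2:
        H0 returns -2
        H1 returns [-2]
  branch[1] choose=1:
    choose[1, 5, 2] @ H1
      branch[0] choose=1:
        H0 returns 0
        H1 returns [0]
      branch[1] choose=5:
        H0 returns -4
        H1 returns [-4]
      branch[2] choose=2:
        H0 returns -1
        H1 returns [-1]
  branch[2] choose=3:
    choose[1, 5, 2] @ H1
      branch[0] choose=1:
        H0 returns 2
        H1 returns [2]
      branch[1] choose=5:
        H0 returns -2
        H1 returns [-2]
      branch[2] choose=2:
        H0 returns 1
        H1 returns [1]
= [-1, -5, -2, 0, -4, -1, 2, -2, 1]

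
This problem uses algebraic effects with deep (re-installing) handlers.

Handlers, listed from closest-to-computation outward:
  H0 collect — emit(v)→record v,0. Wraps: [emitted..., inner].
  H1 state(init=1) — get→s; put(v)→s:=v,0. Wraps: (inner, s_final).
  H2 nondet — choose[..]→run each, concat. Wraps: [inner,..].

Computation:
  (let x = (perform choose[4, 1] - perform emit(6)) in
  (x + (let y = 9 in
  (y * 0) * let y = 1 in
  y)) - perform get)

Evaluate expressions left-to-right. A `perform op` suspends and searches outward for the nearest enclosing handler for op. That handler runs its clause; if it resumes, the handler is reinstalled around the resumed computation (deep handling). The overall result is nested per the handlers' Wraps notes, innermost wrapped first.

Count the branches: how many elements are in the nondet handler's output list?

Answer: 2

Evaluation trace:
choose[4, 1] @ H2
  branch[0] choose=4:
    emit(6) @ H0 ⇒ out+=6
    get @ H1 ⇒ 1
    H0 returns [6, 3]
    H1 returns ([6, 3], 1)
    H2 returns [([6, 3], 1)]
  branch[1] choose=1:
    emit(6) @ H0 ⇒ out+=6
    get @ H1 ⇒ 1
    H0 returns [6, 0]
    H1 returns ([6, 0], 1)
    H2 returns [([6, 0], 1)]
= [([6, 3], 1), ([6, 0], 1)]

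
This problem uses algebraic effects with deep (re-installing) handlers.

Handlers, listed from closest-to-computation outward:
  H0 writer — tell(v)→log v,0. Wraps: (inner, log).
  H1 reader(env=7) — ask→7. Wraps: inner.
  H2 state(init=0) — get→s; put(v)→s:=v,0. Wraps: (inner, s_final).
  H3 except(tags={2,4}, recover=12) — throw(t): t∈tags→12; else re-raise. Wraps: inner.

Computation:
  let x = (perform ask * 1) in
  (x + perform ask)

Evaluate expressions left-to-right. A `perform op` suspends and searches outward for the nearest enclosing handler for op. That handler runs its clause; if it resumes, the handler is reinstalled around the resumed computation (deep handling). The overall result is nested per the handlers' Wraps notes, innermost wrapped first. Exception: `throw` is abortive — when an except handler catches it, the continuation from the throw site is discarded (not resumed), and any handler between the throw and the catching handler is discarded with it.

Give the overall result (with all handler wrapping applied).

Step-by-step:
ask @ H1 ⇒ 7
ask @ H1 ⇒ 7
H0 returns (14, ())
H1 returns (14, ())
H2 returns ((14, ()), 0)
H3 returns ((14, ()), 0)
= ((14, ()), 0)

Answer: ((14, ()), 0)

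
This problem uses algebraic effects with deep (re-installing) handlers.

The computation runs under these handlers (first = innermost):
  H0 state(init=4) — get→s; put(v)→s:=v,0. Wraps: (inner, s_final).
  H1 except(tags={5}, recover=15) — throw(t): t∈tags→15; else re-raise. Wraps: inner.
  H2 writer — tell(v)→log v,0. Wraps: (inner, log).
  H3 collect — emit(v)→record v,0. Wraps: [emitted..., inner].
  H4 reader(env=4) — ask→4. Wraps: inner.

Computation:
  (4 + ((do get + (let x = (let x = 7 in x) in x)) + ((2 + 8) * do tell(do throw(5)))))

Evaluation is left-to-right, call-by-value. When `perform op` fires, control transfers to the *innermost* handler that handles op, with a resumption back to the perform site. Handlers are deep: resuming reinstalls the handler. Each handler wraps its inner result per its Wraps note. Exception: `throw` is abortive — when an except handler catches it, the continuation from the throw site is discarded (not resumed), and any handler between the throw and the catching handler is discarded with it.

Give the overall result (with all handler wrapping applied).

Answer: [(15, ())]

Evaluation trace:
get @ H0 ⇒ 4
throw(5) @ H1 caught ⇒ 15
H2 returns (15, ())
H3 returns [(15, ())]
H4 returns [(15, ())]
= [(15, ())]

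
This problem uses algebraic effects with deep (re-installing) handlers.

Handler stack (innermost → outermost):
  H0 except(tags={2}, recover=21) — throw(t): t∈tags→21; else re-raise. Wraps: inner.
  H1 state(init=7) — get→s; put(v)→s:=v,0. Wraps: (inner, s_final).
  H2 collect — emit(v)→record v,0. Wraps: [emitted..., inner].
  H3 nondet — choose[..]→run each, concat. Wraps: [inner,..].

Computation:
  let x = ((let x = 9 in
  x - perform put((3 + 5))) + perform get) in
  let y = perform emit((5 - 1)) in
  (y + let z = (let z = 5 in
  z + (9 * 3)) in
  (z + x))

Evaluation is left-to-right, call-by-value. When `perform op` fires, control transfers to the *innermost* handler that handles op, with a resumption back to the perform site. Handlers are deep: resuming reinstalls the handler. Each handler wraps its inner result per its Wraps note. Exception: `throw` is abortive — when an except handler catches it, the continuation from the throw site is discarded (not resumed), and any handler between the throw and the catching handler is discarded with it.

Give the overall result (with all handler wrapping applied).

Answer: [[4, (49, 8)]]

Step-by-step:
put(8) @ H1 ⇒ s:=8
get @ H1 ⇒ 8
emit(4) @ H2 ⇒ out+=4
H0 returns 49
H1 returns (49, 8)
H2 returns [4, (49, 8)]
H3 returns [[4, (49, 8)]]
= [[4, (49, 8)]]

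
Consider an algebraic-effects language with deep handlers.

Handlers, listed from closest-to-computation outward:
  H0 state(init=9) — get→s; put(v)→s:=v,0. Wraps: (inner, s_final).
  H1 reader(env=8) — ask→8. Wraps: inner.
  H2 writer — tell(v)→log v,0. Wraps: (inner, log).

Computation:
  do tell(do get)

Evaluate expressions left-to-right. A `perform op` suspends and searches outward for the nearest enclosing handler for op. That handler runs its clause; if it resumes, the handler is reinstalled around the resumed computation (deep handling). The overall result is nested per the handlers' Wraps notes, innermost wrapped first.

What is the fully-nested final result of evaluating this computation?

Answer: ((0, 9), (9))

Evaluation trace:
get @ H0 ⇒ 9
tell(9) @ H2 ⇒ log+=9
H0 returns (0, 9)
H1 returns (0, 9)
H2 returns ((0, 9), (9))
= ((0, 9), (9))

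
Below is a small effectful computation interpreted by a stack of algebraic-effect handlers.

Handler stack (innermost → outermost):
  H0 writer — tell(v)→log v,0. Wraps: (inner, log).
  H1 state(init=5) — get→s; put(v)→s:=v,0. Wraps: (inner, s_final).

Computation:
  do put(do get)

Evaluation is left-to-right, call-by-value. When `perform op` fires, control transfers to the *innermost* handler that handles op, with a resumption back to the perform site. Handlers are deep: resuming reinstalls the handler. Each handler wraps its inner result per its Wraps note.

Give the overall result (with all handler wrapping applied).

Step-by-step:
get @ H1 ⇒ 5
put(5) @ H1 ⇒ s:=5
H0 returns (0, ())
H1 returns ((0, ()), 5)
= ((0, ()), 5)

Answer: ((0, ()), 5)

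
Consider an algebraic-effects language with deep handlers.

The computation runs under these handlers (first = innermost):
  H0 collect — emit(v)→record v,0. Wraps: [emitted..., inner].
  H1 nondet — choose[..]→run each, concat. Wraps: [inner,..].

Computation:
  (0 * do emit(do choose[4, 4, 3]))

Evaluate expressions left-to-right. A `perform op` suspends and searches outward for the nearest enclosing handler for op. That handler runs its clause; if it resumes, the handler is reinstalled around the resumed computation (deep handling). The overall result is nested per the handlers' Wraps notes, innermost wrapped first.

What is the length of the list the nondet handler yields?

Evaluation trace:
choose[4, 4, 3] @ H1
  branch[0] choose=4:
    emit(4) @ H0 ⇒ out+=4
    H0 returns [4, 0]
    H1 returns [[4, 0]]
  branch[1] choose=4:
    emit(4) @ H0 ⇒ out+=4
    H0 returns [4, 0]
    H1 returns [[4, 0]]
  branch[2] choose=3:
    emit(3) @ H0 ⇒ out+=3
    H0 returns [3, 0]
    H1 returns [[3, 0]]
= [[4, 0], [4, 0], [3, 0]]

Answer: 3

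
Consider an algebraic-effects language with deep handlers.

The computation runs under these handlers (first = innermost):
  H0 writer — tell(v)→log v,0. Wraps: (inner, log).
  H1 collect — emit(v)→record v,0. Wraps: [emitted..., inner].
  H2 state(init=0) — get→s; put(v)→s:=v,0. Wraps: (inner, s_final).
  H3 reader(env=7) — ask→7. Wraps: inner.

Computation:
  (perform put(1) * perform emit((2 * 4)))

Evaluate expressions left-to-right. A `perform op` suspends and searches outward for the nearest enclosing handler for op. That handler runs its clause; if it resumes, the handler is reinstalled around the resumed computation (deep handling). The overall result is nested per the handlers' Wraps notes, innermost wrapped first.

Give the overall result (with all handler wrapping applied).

Evaluation trace:
put(1) @ H2 ⇒ s:=1
emit(8) @ H1 ⇒ out+=8
H0 returns (0, ())
H1 returns [8, (0, ())]
H2 returns ([8, (0, ())], 1)
H3 returns ([8, (0, ())], 1)
= ([8, (0, ())], 1)

Answer: ([8, (0, ())], 1)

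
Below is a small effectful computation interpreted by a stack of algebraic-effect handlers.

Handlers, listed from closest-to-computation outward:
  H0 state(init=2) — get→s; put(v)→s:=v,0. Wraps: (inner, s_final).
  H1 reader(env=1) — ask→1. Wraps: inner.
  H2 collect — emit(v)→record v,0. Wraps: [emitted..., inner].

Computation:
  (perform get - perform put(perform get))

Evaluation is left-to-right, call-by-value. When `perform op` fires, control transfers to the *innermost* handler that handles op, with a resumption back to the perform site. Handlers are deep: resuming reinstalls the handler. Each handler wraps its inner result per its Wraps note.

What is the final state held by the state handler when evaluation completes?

Answer: 2

Evaluation trace:
get @ H0 ⇒ 2
get @ H0 ⇒ 2
put(2) @ H0 ⇒ s:=2
H0 returns (2, 2)
H1 returns (2, 2)
H2 returns [(2, 2)]
= [(2, 2)]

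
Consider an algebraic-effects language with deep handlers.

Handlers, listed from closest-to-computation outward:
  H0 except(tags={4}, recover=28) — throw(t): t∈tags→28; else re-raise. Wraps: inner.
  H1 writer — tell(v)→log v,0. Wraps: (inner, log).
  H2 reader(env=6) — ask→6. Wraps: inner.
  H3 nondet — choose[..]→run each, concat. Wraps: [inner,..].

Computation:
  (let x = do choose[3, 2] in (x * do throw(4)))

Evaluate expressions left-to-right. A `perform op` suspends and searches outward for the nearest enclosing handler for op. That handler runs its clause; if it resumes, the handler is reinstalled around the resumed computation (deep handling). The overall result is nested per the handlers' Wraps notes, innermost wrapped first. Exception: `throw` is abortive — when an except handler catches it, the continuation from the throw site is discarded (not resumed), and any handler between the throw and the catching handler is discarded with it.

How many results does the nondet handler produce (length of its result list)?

Answer: 2

Working:
choose[3, 2] @ H3
  branch[0] choose=3:
    throw(4) @ H0 caught ⇒ 28
    H1 returns (28, ())
    H2 returns (28, ())
    H3 returns [(28, ())]
  branch[1] choose=2:
    throw(4) @ H0 caught ⇒ 28
    H1 returns (28, ())
    H2 returns (28, ())
    H3 returns [(28, ())]
= [(28, ()), (28, ())]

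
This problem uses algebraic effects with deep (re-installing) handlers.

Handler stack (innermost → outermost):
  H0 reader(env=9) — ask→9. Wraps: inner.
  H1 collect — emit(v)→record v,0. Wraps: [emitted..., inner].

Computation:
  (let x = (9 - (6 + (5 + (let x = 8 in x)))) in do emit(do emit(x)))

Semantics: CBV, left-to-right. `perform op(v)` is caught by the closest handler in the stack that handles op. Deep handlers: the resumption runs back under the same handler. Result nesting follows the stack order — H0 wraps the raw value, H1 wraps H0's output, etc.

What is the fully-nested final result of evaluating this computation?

Answer: [-10, 0, 0]

Working:
emit(-10) @ H1 ⇒ out+=-10
emit(0) @ H1 ⇒ out+=0
H0 returns 0
H1 returns [-10, 0, 0]
= [-10, 0, 0]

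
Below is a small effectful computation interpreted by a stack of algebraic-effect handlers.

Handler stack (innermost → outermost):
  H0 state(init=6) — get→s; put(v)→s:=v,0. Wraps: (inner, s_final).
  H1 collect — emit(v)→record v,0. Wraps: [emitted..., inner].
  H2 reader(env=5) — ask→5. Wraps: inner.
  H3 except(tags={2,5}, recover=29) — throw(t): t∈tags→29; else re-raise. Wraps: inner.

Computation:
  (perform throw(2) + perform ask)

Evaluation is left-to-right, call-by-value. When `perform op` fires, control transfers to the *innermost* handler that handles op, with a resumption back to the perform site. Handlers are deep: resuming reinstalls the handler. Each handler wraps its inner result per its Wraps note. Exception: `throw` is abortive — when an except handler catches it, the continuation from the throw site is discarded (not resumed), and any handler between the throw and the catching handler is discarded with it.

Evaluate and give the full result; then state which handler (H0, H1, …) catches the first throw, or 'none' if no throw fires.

Answer: 29 ; first throw caught by: H3

Evaluation trace:
throw(2) @ H3 caught ⇒ 29
= 29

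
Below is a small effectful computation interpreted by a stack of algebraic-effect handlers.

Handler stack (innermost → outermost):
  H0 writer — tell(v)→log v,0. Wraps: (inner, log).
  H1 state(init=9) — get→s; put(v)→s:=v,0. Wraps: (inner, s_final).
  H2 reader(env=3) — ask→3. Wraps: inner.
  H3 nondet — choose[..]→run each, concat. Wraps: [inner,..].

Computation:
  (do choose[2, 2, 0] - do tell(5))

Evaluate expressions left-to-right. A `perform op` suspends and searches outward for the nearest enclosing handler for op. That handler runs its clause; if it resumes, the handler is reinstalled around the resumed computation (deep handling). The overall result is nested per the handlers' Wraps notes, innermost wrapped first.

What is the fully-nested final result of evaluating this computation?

Answer: [((2, (5)), 9), ((2, (5)), 9), ((0, (5)), 9)]

Evaluation trace:
choose[2, 2, 0] @ H3
  branch[0] choose=2:
    tell(5) @ H0 ⇒ log+=5
    H0 returns (2, (5))
    H1 returns ((2, (5)), 9)
    H2 returns ((2, (5)), 9)
    H3 returns [((2, (5)), 9)]
  branch[1] choose=2:
    tell(5) @ H0 ⇒ log+=5
    H0 returns (2, (5))
    H1 returns ((2, (5)), 9)
    H2 returns ((2, (5)), 9)
    H3 returns [((2, (5)), 9)]
  branch[2] choose=0:
    tell(5) @ H0 ⇒ log+=5
    H0 returns (0, (5))
    H1 returns ((0, (5)), 9)
    H2 returns ((0, (5)), 9)
    H3 returns [((0, (5)), 9)]
= [((2, (5)), 9), ((2, (5)), 9), ((0, (5)), 9)]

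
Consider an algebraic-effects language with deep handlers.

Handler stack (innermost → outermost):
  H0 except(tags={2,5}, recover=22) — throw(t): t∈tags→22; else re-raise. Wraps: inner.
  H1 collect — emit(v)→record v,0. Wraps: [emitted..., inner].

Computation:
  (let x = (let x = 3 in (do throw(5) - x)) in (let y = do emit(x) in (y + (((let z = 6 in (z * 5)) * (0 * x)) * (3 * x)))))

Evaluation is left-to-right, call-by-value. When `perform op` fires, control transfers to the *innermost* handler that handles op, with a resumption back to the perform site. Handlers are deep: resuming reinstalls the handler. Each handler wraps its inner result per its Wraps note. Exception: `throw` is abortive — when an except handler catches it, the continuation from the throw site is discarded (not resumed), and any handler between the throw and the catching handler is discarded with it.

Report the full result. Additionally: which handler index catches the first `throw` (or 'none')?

Working:
throw(5) @ H0 caught ⇒ 22
H1 returns [22]
= [22]

Answer: [22] ; first throw caught by: H0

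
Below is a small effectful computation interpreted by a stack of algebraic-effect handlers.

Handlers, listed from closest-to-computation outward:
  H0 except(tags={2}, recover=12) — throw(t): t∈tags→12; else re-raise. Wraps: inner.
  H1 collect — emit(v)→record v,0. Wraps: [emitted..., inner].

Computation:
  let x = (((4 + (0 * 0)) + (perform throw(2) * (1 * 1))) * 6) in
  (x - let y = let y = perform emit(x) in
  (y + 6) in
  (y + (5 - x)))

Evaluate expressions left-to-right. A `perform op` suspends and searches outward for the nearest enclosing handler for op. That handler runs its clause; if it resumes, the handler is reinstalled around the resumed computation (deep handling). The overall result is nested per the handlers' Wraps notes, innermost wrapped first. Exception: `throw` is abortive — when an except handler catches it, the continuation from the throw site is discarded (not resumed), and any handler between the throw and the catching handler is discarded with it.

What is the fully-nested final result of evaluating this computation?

Evaluation trace:
throw(2) @ H0 caught ⇒ 12
H1 returns [12]
= [12]

Answer: [12]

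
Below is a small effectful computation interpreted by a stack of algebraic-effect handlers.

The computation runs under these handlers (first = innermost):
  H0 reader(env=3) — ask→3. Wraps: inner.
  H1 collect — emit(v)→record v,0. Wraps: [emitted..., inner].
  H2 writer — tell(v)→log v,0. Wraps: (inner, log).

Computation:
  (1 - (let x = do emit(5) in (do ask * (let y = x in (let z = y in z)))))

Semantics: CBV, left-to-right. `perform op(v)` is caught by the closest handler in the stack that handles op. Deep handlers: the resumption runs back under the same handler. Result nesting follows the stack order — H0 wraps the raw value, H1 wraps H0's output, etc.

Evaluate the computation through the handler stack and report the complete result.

Step-by-step:
emit(5) @ H1 ⇒ out+=5
ask @ H0 ⇒ 3
H0 returns 1
H1 returns [5, 1]
H2 returns ([5, 1], ())
= ([5, 1], ())

Answer: ([5, 1], ())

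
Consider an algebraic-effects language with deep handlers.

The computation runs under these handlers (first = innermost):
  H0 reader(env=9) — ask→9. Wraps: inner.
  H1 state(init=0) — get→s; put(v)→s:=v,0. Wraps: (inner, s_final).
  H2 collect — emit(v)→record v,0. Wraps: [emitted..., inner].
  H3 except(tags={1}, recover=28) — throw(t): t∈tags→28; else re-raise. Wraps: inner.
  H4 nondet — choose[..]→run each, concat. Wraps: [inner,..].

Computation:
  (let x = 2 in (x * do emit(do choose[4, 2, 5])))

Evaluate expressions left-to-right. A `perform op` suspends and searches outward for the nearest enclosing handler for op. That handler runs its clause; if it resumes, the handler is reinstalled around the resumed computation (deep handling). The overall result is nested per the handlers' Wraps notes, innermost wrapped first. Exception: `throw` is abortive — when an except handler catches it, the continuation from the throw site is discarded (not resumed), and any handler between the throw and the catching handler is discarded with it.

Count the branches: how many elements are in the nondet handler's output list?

Answer: 3

Working:
choose[4, 2, 5] @ H4
  branch[0] choose=4:
    emit(4) @ H2 ⇒ out+=4
    H0 returns 0
    H1 returns (0, 0)
    H2 returns [4, (0, 0)]
    H3 returns [4, (0, 0)]
    H4 returns [[4, (0, 0)]]
  branch[1] choose=2:
    emit(2) @ H2 ⇒ out+=2
    H0 returns 0
    H1 returns (0, 0)
    H2 returns [2, (0, 0)]
    H3 returns [2, (0, 0)]
    H4 returns [[2, (0, 0)]]
  branch[2] choose=5:
    emit(5) @ H2 ⇒ out+=5
    H0 returns 0
    H1 returns (0, 0)
    H2 returns [5, (0, 0)]
    H3 returns [5, (0, 0)]
    H4 returns [[5, (0, 0)]]
= [[4, (0, 0)], [2, (0, 0)], [5, (0, 0)]]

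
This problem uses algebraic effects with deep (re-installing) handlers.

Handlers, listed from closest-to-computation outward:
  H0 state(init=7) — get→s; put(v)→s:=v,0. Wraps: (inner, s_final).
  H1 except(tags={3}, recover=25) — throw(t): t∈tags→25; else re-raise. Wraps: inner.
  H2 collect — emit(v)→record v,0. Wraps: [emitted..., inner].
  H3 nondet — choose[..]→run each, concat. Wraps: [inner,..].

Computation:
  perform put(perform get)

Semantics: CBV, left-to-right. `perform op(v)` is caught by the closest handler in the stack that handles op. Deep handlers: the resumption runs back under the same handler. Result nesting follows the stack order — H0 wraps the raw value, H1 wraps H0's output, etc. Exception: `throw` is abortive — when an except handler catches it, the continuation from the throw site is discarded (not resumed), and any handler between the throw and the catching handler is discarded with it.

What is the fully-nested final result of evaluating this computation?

Answer: [[(0, 7)]]

Step-by-step:
get @ H0 ⇒ 7
put(7) @ H0 ⇒ s:=7
H0 returns (0, 7)
H1 returns (0, 7)
H2 returns [(0, 7)]
H3 returns [[(0, 7)]]
= [[(0, 7)]]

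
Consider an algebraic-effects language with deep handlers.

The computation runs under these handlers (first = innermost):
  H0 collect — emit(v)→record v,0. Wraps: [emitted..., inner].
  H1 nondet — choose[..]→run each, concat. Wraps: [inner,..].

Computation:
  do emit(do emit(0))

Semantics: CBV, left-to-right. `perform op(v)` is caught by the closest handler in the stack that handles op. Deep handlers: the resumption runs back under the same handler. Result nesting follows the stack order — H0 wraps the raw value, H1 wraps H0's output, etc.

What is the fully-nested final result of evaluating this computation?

Step-by-step:
emit(0) @ H0 ⇒ out+=0
emit(0) @ H0 ⇒ out+=0
H0 returns [0, 0, 0]
H1 returns [[0, 0, 0]]
= [[0, 0, 0]]

Answer: [[0, 0, 0]]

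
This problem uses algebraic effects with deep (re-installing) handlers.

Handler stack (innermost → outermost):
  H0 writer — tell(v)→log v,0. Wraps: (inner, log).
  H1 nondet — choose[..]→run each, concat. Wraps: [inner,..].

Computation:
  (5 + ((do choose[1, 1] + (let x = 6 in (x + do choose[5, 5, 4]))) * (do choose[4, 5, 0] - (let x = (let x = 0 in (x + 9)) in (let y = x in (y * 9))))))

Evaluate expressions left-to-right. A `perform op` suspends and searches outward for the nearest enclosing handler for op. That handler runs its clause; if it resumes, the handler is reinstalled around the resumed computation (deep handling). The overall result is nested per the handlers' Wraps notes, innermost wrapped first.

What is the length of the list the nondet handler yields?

Step-by-step:
choose[1, 1] @ H1
  branch[0] choose=1:
    choose[5, 5, 4] @ H1
      branch[0] choose=5:
        choose[4, 5, 0] @ H1
          branch[0] choose=4:
            H0 returns (-919, ())
            H1 returns [(-919, ())]
          branch[1] choose=5:
            H0 returns (-907, ())
            H1 returns [(-907, ())]
          branch[2] choose=0:
            H0 returns (-967, ())
            H1 returns [(-967, ())]
      branch[1] choose=5:
        choose[4, 5, 0] @ H1
          branch[0] choose=4:
            H0 returns (-919, ())
            H1 returns [(-919, ())]
          branch[1] choose=5:
            H0 returns (-907, ())
            H1 returns [(-907, ())]
          branch[2] choose=0:
            H0 returns (-967, ())
            H1 returns [(-967, ())]
      branch[2] choose=4:
        choose[4, 5, 0] @ H1
          branch[0] choose=4:
            H0 returns (-842, ())
            H1 returns [(-842, ())]
          branch[1] choose=5:
            H0 returns (-831, ())
            H1 returns [(-831, ())]
          branch[2] choose=0:
            H0 returns (-886, ())
            H1 returns [(-886, ())]
  branch[1] choose=1:
    choose[5, 5, 4] @ H1
      branch[0] choose=5:
        choose[4, 5, 0] @ H1
          branch[0] choose=4:
            H0 returns (-919, ())
            H1 returns [(-919, ())]
          branch[1] choose=5:
            H0 returns (-907, ())
            H1 returns [(-907, ())]
          branch[2] choose=0:
            H0 returns (-967, ())
            H1 returns [(-967, ())]
      branch[1] choose=5:
        choose[4, 5, 0] @ H1
          branch[0] choose=4:
            H0 returns (-919, ())
            H1 returns [(-919, ())]
          branch[1] choose=5:
            H0 returns (-907, ())
            H1 returns [(-907, ())]
          branch[2] choose=0:
            H0 returns (-967, ())
            H1 returns [(-967, ())]
      branch[2] choose=4:
        choose[4, 5, 0] @ H1
          branch[0] choose=4:
            H0 returns (-842, ())
            H1 returns [(-842, ())]
          branch[1] choose=5:
            H0 returns (-831, ())
            H1 returns [(-831, ())]
          branch[2] choose=0:
            H0 returns (-886, ())
            H1 returns [(-886, ())]
= [(-919, ()), (-907, ()), (-967, ()), (-919, ()), (-907, ()), (-967, ()), (-842, ()), (-831, ()), (-886, ()), (-919, ()), (-907, ()), (-967, ()), (-919, ()), (-907, ()), (-967, ()), (-842, ()), (-831, ()), (-886, ())]

Answer: 18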